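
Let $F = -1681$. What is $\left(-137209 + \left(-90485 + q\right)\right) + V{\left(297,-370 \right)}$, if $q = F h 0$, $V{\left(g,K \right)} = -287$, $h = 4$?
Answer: $-227981$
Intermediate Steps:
$q = 0$ ($q = - 1681 \cdot 4 \cdot 0 = \left(-1681\right) 0 = 0$)
$\left(-137209 + \left(-90485 + q\right)\right) + V{\left(297,-370 \right)} = \left(-137209 + \left(-90485 + 0\right)\right) - 287 = \left(-137209 - 90485\right) - 287 = -227694 - 287 = -227981$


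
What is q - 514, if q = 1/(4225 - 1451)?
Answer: -1425835/2774 ≈ -514.00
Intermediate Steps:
q = 1/2774 ≈ 0.00036049
q - 514 = 1/2774 - 514 = -1425835/2774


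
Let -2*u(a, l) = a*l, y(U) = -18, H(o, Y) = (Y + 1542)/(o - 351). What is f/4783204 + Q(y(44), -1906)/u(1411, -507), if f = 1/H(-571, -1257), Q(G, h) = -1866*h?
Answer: 1616132690360881/162535221075630 ≈ 9.9433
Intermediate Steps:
H(o, Y) = (1542 + Y)/(-351 + o)
f = -922/285 (f = 1/((1542 - 1257)/(-351 - 571)) = 1/(285/(-922)) = 1/(-1/922*285) = 1/(-285/922) = -922/285 ≈ -3.2351)
u(a, l) = -a*l/2
f/4783204 + Q(y(44), -1906)/u(1411, -507) = -922/285/4783204 + (-1866*(-1906))/((-1/2*1411*(-507))) = -922/285*1/4783204 + 3556596/(715377/2) = -461/681606570 + 3556596*(2/715377) = -461/681606570 + 2371064/238459 = 1616132690360881/162535221075630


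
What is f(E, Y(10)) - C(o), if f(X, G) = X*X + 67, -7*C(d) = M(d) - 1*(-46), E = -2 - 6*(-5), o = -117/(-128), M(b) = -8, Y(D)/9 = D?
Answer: 5995/7 ≈ 856.43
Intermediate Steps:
Y(D) = 9*D
o = 117/128 (o = -117*(-1/128) = 117/128 ≈ 0.91406)
E = 28 (E = -2 + 30 = 28)
C(d) = -38/7 (C(d) = -(-8 - 1*(-46))/7 = -(-8 + 46)/7 = -1/7*38 = -38/7)
f(X, G) = 67 + X**2 (f(X, G) = X**2 + 67 = 67 + X**2)
f(E, Y(10)) - C(o) = (67 + 28**2) - 1*(-38/7) = (67 + 784) + 38/7 = 851 + 38/7 = 5995/7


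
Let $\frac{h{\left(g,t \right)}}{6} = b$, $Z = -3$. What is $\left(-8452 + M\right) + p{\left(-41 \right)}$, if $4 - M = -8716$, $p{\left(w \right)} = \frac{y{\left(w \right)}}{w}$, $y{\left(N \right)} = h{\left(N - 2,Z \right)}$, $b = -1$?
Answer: $\frac{10994}{41} \approx 268.15$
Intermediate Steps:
$h{\left(g,t \right)} = -6$ ($h{\left(g,t \right)} = 6 \left(-1\right) = -6$)
$y{\left(N \right)} = -6$
$p{\left(w \right)} = - \frac{6}{w}$
$M = 8720$ ($M = 4 - -8716 = 4 + 8716 = 8720$)
$\left(-8452 + M\right) + p{\left(-41 \right)} = \left(-8452 + 8720\right) - \frac{6}{-41} = 268 - - \frac{6}{41} = 268 + \frac{6}{41} = \frac{10994}{41}$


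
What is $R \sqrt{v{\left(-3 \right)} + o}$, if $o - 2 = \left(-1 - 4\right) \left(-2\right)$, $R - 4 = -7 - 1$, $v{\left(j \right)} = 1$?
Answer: $- 4 \sqrt{13} \approx -14.422$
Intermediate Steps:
$R = -4$ ($R = 4 - 8 = -4$)
$o = 12$ ($o = 2 + \left(-1 - 4\right) \left(-2\right) = 2 - -10 = 2 + 10 = 12$)
$R \sqrt{v{\left(-3 \right)} + o} = - 4 \sqrt{1 + 12} = - 4 \sqrt{13}$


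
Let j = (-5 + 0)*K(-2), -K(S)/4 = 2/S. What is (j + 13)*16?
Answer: -112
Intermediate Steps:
K(S) = -8/S
j = -20 (j = (-5 + 0)*(-8/(-2)) = -(-40)*(-1)/2 = -5*4 = -20)
(j + 13)*16 = (-20 + 13)*16 = -7*16 = -112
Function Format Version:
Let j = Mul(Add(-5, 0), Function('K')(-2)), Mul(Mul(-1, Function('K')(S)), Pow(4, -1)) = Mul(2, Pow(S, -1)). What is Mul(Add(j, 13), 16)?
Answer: -112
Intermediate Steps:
Function('K')(S) = Mul(-8, Pow(S, -1)) (Function('K')(S) = Mul(-4, Mul(2, Pow(S, -1))) = Mul(-8, Pow(S, -1)))
j = -20 (j = Mul(Add(-5, 0), Mul(-8, Pow(-2, -1))) = Mul(-5, Mul(-8, Rational(-1, 2))) = Mul(-5, 4) = -20)
Mul(Add(j, 13), 16) = Mul(Add(-20, 13), 16) = Mul(-7, 16) = -112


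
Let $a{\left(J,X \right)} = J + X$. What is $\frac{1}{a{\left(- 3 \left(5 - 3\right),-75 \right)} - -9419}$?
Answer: $\frac{1}{9338} \approx 0.00010709$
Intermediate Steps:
$\frac{1}{a{\left(- 3 \left(5 - 3\right),-75 \right)} - -9419} = \frac{1}{\left(- 3 \left(5 - 3\right) - 75\right) - -9419} = \frac{1}{\left(\left(-3\right) 2 - 75\right) + 9419} = \frac{1}{\left(-6 - 75\right) + 9419} = \frac{1}{-81 + 9419} = \frac{1}{9338}$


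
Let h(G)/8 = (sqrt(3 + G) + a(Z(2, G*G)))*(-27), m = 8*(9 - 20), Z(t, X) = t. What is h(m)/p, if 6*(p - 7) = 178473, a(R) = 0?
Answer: -144*I*sqrt(85)/19835 ≈ -0.066933*I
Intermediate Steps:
m = -88 (m = 8*(-11) = -88)
h(G) = -216*sqrt(3 + G) (h(G) = 8*((sqrt(3 + G) + 0)*(-27)) = 8*(sqrt(3 + G)*(-27)) = 8*(-27*sqrt(3 + G)) = -216*sqrt(3 + G))
p = 59505/2 (p = 7 + (1/6)*178473 = 7 + 59491/2 = 59505/2 ≈ 29753.)
h(m)/p = (-216*sqrt(3 - 88))/(59505/2) = -216*I*sqrt(85)*(2/59505) = -144*I*sqrt(85)/19835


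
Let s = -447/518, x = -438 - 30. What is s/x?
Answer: 149/80808 ≈ 0.0018439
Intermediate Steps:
x = -468
s = -447/518 (s = -447*1/518 = -447/518 ≈ -0.86293)
s/x = -447/518/(-468) = -447/518*(-1/468) = 149/80808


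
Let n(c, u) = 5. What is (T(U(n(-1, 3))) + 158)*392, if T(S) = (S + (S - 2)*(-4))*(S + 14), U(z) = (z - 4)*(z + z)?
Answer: -145040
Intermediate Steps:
U(z) = 2*z*(-4 + z) (U(z) = (-4 + z)*(2*z) = 2*z*(-4 + z))
T(S) = (8 - 3*S)*(14 + S) (T(S) = (S + (-2 + S)*(-4))*(14 + S) = (S + (8 - 4*S))*(14 + S) = (8 - 3*S)*(14 + S))
(T(U(n(-1, 3))) + 158)*392 = ((112 - 68*5*(-4 + 5) - 3*100*(-4 + 5)²) + 158)*392 = ((112 - 68*5 - 3*(2*5*1)²) + 158)*392 = ((112 - 34*10 - 3*10²) + 158)*392 = ((112 - 340 - 3*100) + 158)*392 = ((112 - 340 - 300) + 158)*392 = (-528 + 158)*392 = -370*392 = -145040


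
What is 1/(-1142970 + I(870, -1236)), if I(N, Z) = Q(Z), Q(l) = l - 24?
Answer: -1/1144230 ≈ -8.7395e-7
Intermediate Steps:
Q(l) = -24 + l
I(N, Z) = -24 + Z
1/(-1142970 + I(870, -1236)) = 1/(-1142970 + (-24 - 1236)) = 1/(-1142970 - 1260) = 1/(-1144230) = -1/1144230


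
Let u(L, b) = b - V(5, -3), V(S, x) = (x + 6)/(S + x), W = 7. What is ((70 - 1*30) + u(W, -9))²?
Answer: 3481/4 ≈ 870.25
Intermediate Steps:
V(S, x) = (6 + x)/(S + x)
u(L, b) = -3/2 + b (u(L, b) = b - (6 - 3)/(5 - 3) = b - 3/2 = -3/2 + b)
((70 - 1*30) + u(W, -9))² = ((70 - 1*30) + (-3/2 - 9))² = ((70 - 30) - 21/2)² = (40 - 21/2)² = (59/2)² = 3481/4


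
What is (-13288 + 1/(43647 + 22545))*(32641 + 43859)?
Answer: -5607190505625/5516 ≈ -1.0165e+9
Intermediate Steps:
(-13288 + 1/(43647 + 22545))*(32641 + 43859) = (-13288 + 1/66192)*76500 = -879559295/66192*76500 = -5607190505625/5516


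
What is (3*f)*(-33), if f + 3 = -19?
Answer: 2178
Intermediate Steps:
f = -22 (f = -3 - 19 = -22)
(3*f)*(-33) = (3*(-22))*(-33) = -66*(-33) = 2178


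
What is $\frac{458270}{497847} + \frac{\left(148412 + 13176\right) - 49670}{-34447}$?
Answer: $- \frac{5704573408}{2449905087} \approx -2.3285$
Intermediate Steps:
$\frac{458270}{497847} + \frac{\left(148412 + 13176\right) - 49670}{-34447} = 458270 \cdot \frac{1}{497847} + \left(161588 - 49670\right) \left(- \frac{1}{34447}\right) = \frac{458270}{497847} + 111918 \left(- \frac{1}{34447}\right) = \frac{458270}{497847} - \frac{111918}{34447} = - \frac{5704573408}{2449905087}$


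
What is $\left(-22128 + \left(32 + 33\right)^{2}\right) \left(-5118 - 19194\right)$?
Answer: $435257736$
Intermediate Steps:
$\left(-22128 + \left(32 + 33\right)^{2}\right) \left(-5118 - 19194\right) = \left(-22128 + 65^{2}\right) \left(-24312\right) = \left(-22128 + 4225\right) \left(-24312\right) = \left(-17903\right) \left(-24312\right) = 435257736$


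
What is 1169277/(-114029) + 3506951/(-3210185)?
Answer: -41123659424/3624298865 ≈ -11.347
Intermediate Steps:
1169277/(-114029) + 3506951/(-3210185) = 1169277*(-1/114029) + 3506951*(-1/3210185) = -11577/1129 - 3506951/3210185 = -41123659424/3624298865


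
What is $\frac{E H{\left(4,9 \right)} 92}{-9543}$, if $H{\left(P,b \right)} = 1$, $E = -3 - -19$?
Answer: $- \frac{1472}{9543} \approx -0.15425$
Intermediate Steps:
$E = 16$ ($E = -3 + 19 = 16$)
$\frac{E H{\left(4,9 \right)} 92}{-9543} = \frac{16 \cdot 1 \cdot 92}{-9543} = 16 \cdot 92 \left(- \frac{1}{9543}\right) = 1472 \left(- \frac{1}{9543}\right) = - \frac{1472}{9543}$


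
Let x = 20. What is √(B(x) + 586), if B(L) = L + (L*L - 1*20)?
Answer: √986 ≈ 31.401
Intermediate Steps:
B(L) = -20 + L + L² (B(L) = L + (L² - 20) = L + (-20 + L²) = -20 + L + L²)
√(B(x) + 586) = √((-20 + 20 + 20²) + 586) = √((-20 + 20 + 400) + 586) = √(400 + 586) = √986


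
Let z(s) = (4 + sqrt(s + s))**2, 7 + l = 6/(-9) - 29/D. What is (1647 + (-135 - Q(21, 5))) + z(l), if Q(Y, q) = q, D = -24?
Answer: 18121/12 + 4*I*sqrt(465)/3 ≈ 1510.1 + 28.752*I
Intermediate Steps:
l = -155/24 (l = -7 + (6/(-9) - 29/(-24)) = -7 + (6*(-1/9) - 29*(-1/24)) = -7 + (-2/3 + 29/24) = -7 + 13/24 = -155/24 ≈ -6.4583)
z(s) = (4 + sqrt(2)*sqrt(s))**2 (z(s) = (4 + sqrt(2*s))**2 = (4 + sqrt(2)*sqrt(s))**2)
(1647 + (-135 - Q(21, 5))) + z(l) = (1647 + (-135 - 1*5)) + (4 + sqrt(2)*sqrt(-155/24))**2 = (1647 + (-135 - 5)) + (4 + sqrt(2)*(I*sqrt(930)/12))**2 = (1647 - 140) + (4 + I*sqrt(465)/6)**2 = 1507 + (4 + I*sqrt(465)/6)**2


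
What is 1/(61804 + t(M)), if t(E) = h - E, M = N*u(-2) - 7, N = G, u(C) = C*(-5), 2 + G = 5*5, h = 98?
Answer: 1/61679 ≈ 1.6213e-5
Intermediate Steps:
G = 23 (G = -2 + 5*5 = -2 + 25 = 23)
u(C) = -5*C
N = 23
M = 223 (M = 23*(-5*(-2)) - 7 = 23*10 - 7 = 230 - 7 = 223)
t(E) = 98 - E
1/(61804 + t(M)) = 1/(61804 + (98 - 1*223)) = 1/(61804 + (98 - 223)) = 1/(61804 - 125) = 1/61679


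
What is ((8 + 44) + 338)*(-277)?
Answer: -108030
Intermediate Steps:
((8 + 44) + 338)*(-277) = (52 + 338)*(-277) = 390*(-277) = -108030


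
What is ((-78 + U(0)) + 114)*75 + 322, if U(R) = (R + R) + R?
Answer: 3022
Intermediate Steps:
U(R) = 3*R (U(R) = 2*R + R = 3*R)
((-78 + U(0)) + 114)*75 + 322 = ((-78 + 3*0) + 114)*75 + 322 = ((-78 + 0) + 114)*75 + 322 = (-78 + 114)*75 + 322 = 36*75 + 322 = 2700 + 322 = 3022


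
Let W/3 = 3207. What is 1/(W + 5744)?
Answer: 1/15365 ≈ 6.5083e-5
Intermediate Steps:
W = 9621 (W = 3*3207 = 9621)
1/(W + 5744) = 1/(9621 + 5744) = 1/15365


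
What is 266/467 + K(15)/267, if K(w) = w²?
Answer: 58699/41563 ≈ 1.4123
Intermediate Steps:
266/467 + K(15)/267 = 266/467 + 15²/267 = 266*(1/467) + 225*(1/267) = 266/467 + 75/89 = 58699/41563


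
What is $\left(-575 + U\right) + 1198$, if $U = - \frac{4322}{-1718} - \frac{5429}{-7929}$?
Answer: $\frac{4265057933}{6811011} \approx 626.2$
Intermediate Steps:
$U = \frac{21798080}{6811011}$ ($U = \left(-4322\right) \left(- \frac{1}{1718}\right) - - \frac{5429}{7929} = \frac{2161}{859} + \frac{5429}{7929} = \frac{21798080}{6811011} \approx 3.2004$)
$\left(-575 + U\right) + 1198 = \left(-575 + \frac{21798080}{6811011}\right) + 1198 = - \frac{3894533245}{6811011} + 1198 = \frac{4265057933}{6811011}$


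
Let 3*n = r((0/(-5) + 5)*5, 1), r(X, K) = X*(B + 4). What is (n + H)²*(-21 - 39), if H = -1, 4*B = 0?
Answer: -188180/3 ≈ -62727.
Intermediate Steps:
B = 0 (B = (¼)*0 = 0)
r(X, K) = 4*X (r(X, K) = X*(0 + 4) = X*4 = 4*X)
n = 100/3 (n = (4*((0/(-5) + 5)*5))/3 = (4*((0*(-⅕) + 5)*5))/3 = (4*((0 + 5)*5))/3 = (4*(5*5))/3 = (4*25)/3 = (⅓)*100 = 100/3 ≈ 33.333)
(n + H)²*(-21 - 39) = (100/3 - 1)²*(-21 - 39) = (97/3)²*(-60) = (9409/9)*(-60) = -188180/3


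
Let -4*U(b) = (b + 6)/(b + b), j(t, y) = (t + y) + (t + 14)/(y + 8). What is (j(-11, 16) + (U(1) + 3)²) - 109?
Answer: -6359/64 ≈ -99.359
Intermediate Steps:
j(t, y) = t + y + (14 + t)/(8 + y) (j(t, y) = (t + y) + (14 + t)/(8 + y) = t + y + (14 + t)/(8 + y))
U(b) = -(6 + b)/(8*b) (U(b) = -(b + 6)/(4*(b + b)) = -(6 + b)/(4*(2*b)) = -(6 + b)*1/(2*b)/4 = -(6 + b)/(8*b))
(j(-11, 16) + (U(1) + 3)²) - 109 = ((14 + 16² + 8*16 + 9*(-11) - 11*16)/(8 + 16) + ((⅛)*(-6 - 1*1)/1 + 3)²) - 109 = ((14 + 256 + 128 - 99 - 176)/24 + ((⅛)*1*(-6 - 1) + 3)²) - 109 = ((1/24)*123 + ((⅛)*1*(-7) + 3)²) - 109 = (41/8 + (-7/8 + 3)²) - 109 = (41/8 + (17/8)²) - 109 = (41/8 + 289/64) - 109 = 617/64 - 109 = -6359/64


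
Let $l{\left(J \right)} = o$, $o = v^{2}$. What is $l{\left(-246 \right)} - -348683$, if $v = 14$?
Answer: $348879$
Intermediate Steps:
$o = 196$ ($o = 14^{2} = 196$)
$l{\left(J \right)} = 196$
$l{\left(-246 \right)} - -348683 = 196 - -348683 = 196 + 348683 = 348879$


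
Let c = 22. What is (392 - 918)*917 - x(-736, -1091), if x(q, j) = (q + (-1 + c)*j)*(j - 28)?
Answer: -26943335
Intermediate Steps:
x(q, j) = (-28 + j)*(q + 21*j) (x(q, j) = (q + (-1 + 22)*j)*(j - 28) = (q + 21*j)*(-28 + j) = (-28 + j)*(q + 21*j))
(392 - 918)*917 - x(-736, -1091) = (392 - 918)*917 - (-588*(-1091) - 28*(-736) + 21*(-1091)² - 1091*(-736)) = -526*917 - (641508 + 20608 + 21*1190281 + 802976) = -482342 - (641508 + 20608 + 24995901 + 802976) = -482342 - 1*26460993 = -482342 - 26460993 = -26943335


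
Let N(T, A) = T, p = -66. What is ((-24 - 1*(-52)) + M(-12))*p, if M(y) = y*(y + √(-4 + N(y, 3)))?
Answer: -11352 + 3168*I ≈ -11352.0 + 3168.0*I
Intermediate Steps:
M(y) = y*(y + √(-4 + y))
((-24 - 1*(-52)) + M(-12))*p = ((-24 - 1*(-52)) - 12*(-12 + √(-4 - 12)))*(-66) = ((-24 + 52) - 12*(-12 + √(-16)))*(-66) = (28 - 12*(-12 + 4*I))*(-66) = (28 + (144 - 48*I))*(-66) = (172 - 48*I)*(-66) = -11352 + 3168*I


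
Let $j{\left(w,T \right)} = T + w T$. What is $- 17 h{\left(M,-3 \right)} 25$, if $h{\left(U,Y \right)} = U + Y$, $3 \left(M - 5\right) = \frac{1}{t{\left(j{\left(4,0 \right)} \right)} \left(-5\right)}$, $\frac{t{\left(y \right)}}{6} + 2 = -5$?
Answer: $- \frac{107185}{126} \approx -850.67$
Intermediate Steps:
$j{\left(w,T \right)} = T + T w$
$t{\left(y \right)} = -42$ ($t{\left(y \right)} = -12 + 6 \left(-5\right) = -12 - 30 = -42$)
$M = \frac{3151}{630}$ ($M = 5 + \frac{1}{3 \left(\left(-42\right) \left(-5\right)\right)} = 5 + \frac{1}{3 \cdot 210} = 5 + \frac{1}{3} \cdot \frac{1}{210} = 5 + \frac{1}{630} = \frac{3151}{630} \approx 5.0016$)
$- 17 h{\left(M,-3 \right)} 25 = - 17 \left(\frac{3151}{630} - 3\right) 25 = \left(-17\right) \frac{1261}{630} \cdot 25 = \left(- \frac{21437}{630}\right) 25 = - \frac{107185}{126}$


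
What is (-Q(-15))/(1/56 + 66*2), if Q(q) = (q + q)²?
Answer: -50400/7393 ≈ -6.8173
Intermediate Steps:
Q(q) = 4*q² (Q(q) = (2*q)² = 4*q²)
(-Q(-15))/(1/56 + 66*2) = (-4*(-15)²)/(1/56 + 66*2) = (-4*225)/(1/56 + 132) = (-1*900)/(7393/56) = -900*56/7393 = -50400/7393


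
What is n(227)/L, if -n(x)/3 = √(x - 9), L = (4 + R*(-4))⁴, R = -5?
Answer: -√218/110592 ≈ -0.00013351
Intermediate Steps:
L = 331776 (L = (4 - 5*(-4))⁴ = (4 + 20)⁴ = 24⁴ = 331776)
n(x) = -3*√(-9 + x) (n(x) = -3*√(x - 9) = -3*√(-9 + x))
n(227)/L = -3*√(-9 + 227)/331776 = -3*√218*(1/331776) = -√218/110592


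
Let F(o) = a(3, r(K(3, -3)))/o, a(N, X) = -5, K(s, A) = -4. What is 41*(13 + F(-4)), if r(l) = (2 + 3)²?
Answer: 2337/4 ≈ 584.25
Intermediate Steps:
r(l) = 25 (r(l) = 5² = 25)
F(o) = -5/o
41*(13 + F(-4)) = 41*(13 - 5/(-4)) = 41*(13 - 5*(-¼)) = 41*(13 + 5/4) = 41*(57/4) = 2337/4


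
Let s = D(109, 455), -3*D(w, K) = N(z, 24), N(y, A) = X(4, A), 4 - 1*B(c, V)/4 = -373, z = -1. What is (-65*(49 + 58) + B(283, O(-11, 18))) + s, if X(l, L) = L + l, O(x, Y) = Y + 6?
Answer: -16369/3 ≈ -5456.3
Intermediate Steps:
O(x, Y) = 6 + Y
B(c, V) = 1508 (B(c, V) = 16 - 4*(-373) = 16 + 1492 = 1508)
N(y, A) = 4 + A (N(y, A) = A + 4 = 4 + A)
D(w, K) = -28/3 (D(w, K) = -(4 + 24)/3 = -⅓*28 = -28/3)
s = -28/3 ≈ -9.3333
(-65*(49 + 58) + B(283, O(-11, 18))) + s = (-65*(49 + 58) + 1508) - 28/3 = (-65*107 + 1508) - 28/3 = (-6955 + 1508) - 28/3 = -5447 - 28/3 = -16369/3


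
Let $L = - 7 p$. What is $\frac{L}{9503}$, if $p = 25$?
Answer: $- \frac{175}{9503} \approx -0.018415$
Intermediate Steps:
$L = -175$ ($L = \left(-7\right) 25 = -175$)
$\frac{L}{9503} = - \frac{175}{9503}$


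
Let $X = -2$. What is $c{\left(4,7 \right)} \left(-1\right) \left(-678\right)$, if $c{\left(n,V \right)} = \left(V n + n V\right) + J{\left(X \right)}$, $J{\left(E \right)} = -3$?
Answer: $35934$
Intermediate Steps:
$c{\left(n,V \right)} = -3 + 2 V n$ ($c{\left(n,V \right)} = \left(V n + n V\right) - 3 = \left(V n + V n\right) - 3 = 2 V n - 3 = -3 + 2 V n$)
$c{\left(4,7 \right)} \left(-1\right) \left(-678\right) = \left(-3 + 2 \cdot 7 \cdot 4\right) \left(-1\right) \left(-678\right) = \left(-3 + 56\right) \left(-1\right) \left(-678\right) = 53 \left(-1\right) \left(-678\right) = \left(-53\right) \left(-678\right) = 35934$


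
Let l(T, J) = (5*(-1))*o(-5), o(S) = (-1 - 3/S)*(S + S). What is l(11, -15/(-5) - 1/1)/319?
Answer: -20/319 ≈ -0.062696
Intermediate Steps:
o(S) = 2*S*(-1 - 3/S) (o(S) = (-1 - 3/S)*(2*S) = 2*S*(-1 - 3/S))
l(T, J) = -20 (l(T, J) = (5*(-1))*(-6 - 2*(-5)) = -5*(-6 + 10) = -5*4 = -20)
l(11, -15/(-5) - 1/1)/319 = -20/319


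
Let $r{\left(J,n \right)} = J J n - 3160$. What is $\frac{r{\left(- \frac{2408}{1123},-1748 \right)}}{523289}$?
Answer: $- \frac{14120882712}{659934933281} \approx -0.021397$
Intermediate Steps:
$r{\left(J,n \right)} = -3160 + n J^{2}$ ($r{\left(J,n \right)} = J^{2} n - 3160 = n J^{2} - 3160 = -3160 + n J^{2}$)
$\frac{r{\left(- \frac{2408}{1123},-1748 \right)}}{523289} = \frac{-3160 - 1748 \left(- \frac{2408}{1123}\right)^{2}}{523289} = \left(-3160 - 1748 \left(\left(-2408\right) \frac{1}{1123}\right)^{2}\right) \frac{1}{523289} = \left(-3160 - 1748 \left(- \frac{2408}{1123}\right)^{2}\right) \frac{1}{523289} = \left(-3160 - \frac{10135715072}{1261129}\right) \frac{1}{523289} = \left(- \frac{14120882712}{1261129}\right) \frac{1}{523289} = - \frac{14120882712}{659934933281}$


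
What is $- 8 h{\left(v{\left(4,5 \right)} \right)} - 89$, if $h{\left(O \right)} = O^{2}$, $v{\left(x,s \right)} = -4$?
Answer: $-217$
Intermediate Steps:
$- 8 h{\left(v{\left(4,5 \right)} \right)} - 89 = - 8 \left(-4\right)^{2} - 89 = \left(-8\right) 16 - 89 = -128 - 89 = -217$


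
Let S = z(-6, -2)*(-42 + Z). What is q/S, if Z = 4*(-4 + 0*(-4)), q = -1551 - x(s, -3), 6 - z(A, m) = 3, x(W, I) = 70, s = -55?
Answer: 1621/174 ≈ 9.3161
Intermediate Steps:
z(A, m) = 3 (z(A, m) = 6 - 1*3 = 6 - 3 = 3)
q = -1621 (q = -1551 - 1*70 = -1551 - 70 = -1621)
Z = -16 (Z = 4*(-4 + 0) = 4*(-4) = -16)
S = -174 (S = 3*(-42 - 16) = 3*(-58) = -174)
q/S = -1621/(-174) = -1621*(-1/174) = 1621/174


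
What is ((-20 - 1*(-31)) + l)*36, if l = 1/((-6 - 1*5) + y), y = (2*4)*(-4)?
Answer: 16992/43 ≈ 395.16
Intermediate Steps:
y = -32 (y = 8*(-4) = -32)
l = -1/43 (l = 1/((-6 - 1*5) - 32) = 1/((-6 - 5) - 32) = 1/(-11 - 32) = 1/(-43) = -1/43 ≈ -0.023256)
((-20 - 1*(-31)) + l)*36 = ((-20 - 1*(-31)) - 1/43)*36 = ((-20 + 31) - 1/43)*36 = (11 - 1/43)*36 = (472/43)*36 = 16992/43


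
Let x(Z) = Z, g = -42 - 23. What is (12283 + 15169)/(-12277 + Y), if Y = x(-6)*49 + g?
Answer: -6863/3159 ≈ -2.1725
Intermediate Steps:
g = -65
Y = -359 (Y = -6*49 - 65 = -294 - 65 = -359)
(12283 + 15169)/(-12277 + Y) = (12283 + 15169)/(-12277 - 359) = 27452/(-12636) = 27452*(-1/12636) = -6863/3159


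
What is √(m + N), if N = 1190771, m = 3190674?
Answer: √4381445 ≈ 2093.2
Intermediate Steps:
√(m + N) = √(3190674 + 1190771) = √4381445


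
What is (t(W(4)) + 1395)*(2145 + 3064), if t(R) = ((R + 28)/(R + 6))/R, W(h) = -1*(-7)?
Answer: 94491260/13 ≈ 7.2686e+6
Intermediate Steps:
W(h) = 7
t(R) = (28 + R)/(R*(6 + R)) (t(R) = ((28 + R)/(6 + R))/R = (28 + R)/(R*(6 + R)))
(t(W(4)) + 1395)*(2145 + 3064) = ((28 + 7)/(7*(6 + 7)) + 1395)*(2145 + 3064) = ((1/7)*35/13 + 1395)*5209 = ((1/7)*(1/13)*35 + 1395)*5209 = (5/13 + 1395)*5209 = (18140/13)*5209 = 94491260/13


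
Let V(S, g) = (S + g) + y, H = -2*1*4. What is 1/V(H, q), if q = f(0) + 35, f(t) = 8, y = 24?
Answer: 1/59 ≈ 0.016949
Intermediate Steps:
q = 43 (q = 8 + 35 = 43)
H = -8 (H = -2*4 = -8)
V(S, g) = 24 + S + g (V(S, g) = (S + g) + 24 = 24 + S + g)
1/V(H, q) = 1/(24 - 8 + 43) = 1/59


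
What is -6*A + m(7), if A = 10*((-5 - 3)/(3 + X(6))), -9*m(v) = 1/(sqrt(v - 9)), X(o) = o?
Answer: 160/3 + I*sqrt(2)/18 ≈ 53.333 + 0.078567*I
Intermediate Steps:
m(v) = -1/(9*sqrt(-9 + v)) (m(v) = -1/(9*sqrt(v - 9)) = -1/(9*sqrt(-9 + v)))
A = -80/9 (A = 10*((-5 - 3)/(3 + 6)) = 10*(-8/9) = -80/9 ≈ -8.8889)
-6*A + m(7) = -6*(-80/9) - 1/(9*sqrt(-9 + 7)) = 160/3 - (-1)*I*sqrt(2)/18 = 160/3 + I*sqrt(2)/18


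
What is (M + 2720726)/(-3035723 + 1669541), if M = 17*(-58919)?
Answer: -1719103/1366182 ≈ -1.2583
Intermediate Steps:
M = -1001623
(M + 2720726)/(-3035723 + 1669541) = (-1001623 + 2720726)/(-3035723 + 1669541) = 1719103/(-1366182) = 1719103*(-1/1366182) = -1719103/1366182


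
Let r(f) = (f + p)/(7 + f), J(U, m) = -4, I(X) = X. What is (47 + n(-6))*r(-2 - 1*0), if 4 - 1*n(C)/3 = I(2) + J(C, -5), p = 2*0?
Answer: -26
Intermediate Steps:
p = 0
n(C) = 18 (n(C) = 12 - 3*(2 - 4) = 12 - 3*(-2) = 12 + 6 = 18)
r(f) = f/(7 + f) (r(f) = (f + 0)/(7 + f) = f/(7 + f))
(47 + n(-6))*r(-2 - 1*0) = (47 + 18)*((-2 - 1*0)/(7 + (-2 - 1*0))) = 65*((-2 + 0)/(7 + (-2 + 0))) = 65*(-2/(7 - 2)) = 65*(-2/5) = 65*(-2*⅕) = 65*(-⅖) = -26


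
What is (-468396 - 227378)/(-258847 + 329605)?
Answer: -347887/35379 ≈ -9.8331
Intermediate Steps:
(-468396 - 227378)/(-258847 + 329605) = -695774/70758 = -695774*1/70758 = -347887/35379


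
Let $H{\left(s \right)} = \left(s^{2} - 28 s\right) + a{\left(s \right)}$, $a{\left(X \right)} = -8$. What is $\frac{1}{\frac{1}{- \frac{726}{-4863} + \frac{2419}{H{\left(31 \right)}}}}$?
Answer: $\frac{3941769}{137785} \approx 28.608$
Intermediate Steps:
$H{\left(s \right)} = -8 + s^{2} - 28 s$ ($H{\left(s \right)} = \left(s^{2} - 28 s\right) - 8 = -8 + s^{2} - 28 s$)
$\frac{1}{\frac{1}{- \frac{726}{-4863} + \frac{2419}{H{\left(31 \right)}}}} = \frac{1}{\frac{1}{- \frac{726}{-4863} + \frac{2419}{-8 + 31^{2} - 868}}} = \frac{1}{\frac{1}{\left(-726\right) \left(- \frac{1}{4863}\right) + \frac{2419}{-8 + 961 - 868}}} = \frac{1}{\frac{1}{\frac{242}{1621} + \frac{2419}{85}}} = \frac{1}{\frac{1}{\frac{3941769}{137785}}} = \frac{1}{\frac{137785}{3941769}} = \frac{3941769}{137785}$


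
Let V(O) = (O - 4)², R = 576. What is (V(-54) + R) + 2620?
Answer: 6560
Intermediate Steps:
V(O) = (-4 + O)²
(V(-54) + R) + 2620 = ((-4 - 54)² + 576) + 2620 = ((-58)² + 576) + 2620 = (3364 + 576) + 2620 = 3940 + 2620 = 6560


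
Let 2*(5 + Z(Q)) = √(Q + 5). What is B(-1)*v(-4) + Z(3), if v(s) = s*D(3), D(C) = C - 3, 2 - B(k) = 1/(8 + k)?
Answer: -5 + √2 ≈ -3.5858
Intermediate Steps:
B(k) = 2 - 1/(8 + k)
D(C) = -3 + C
Z(Q) = -5 + √(5 + Q)/2 (Z(Q) = -5 + √(Q + 5)/2 = -5 + √(5 + Q)/2)
v(s) = 0 (v(s) = s*(-3 + 3) = s*0 = 0)
B(-1)*v(-4) + Z(3) = ((15 + 2*(-1))/(8 - 1))*0 + (-5 + √(5 + 3)/2) = ((15 - 2)/7)*0 + (-5 + √8/2) = ((⅐)*13)*0 + (-5 + (2*√2)/2) = (13/7)*0 + (-5 + √2) = 0 + (-5 + √2) = -5 + √2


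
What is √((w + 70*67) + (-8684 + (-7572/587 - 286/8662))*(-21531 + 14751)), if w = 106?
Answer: 2*√95284814886171617306/2542297 ≈ 7679.2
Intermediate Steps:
√((w + 70*67) + (-8684 + (-7572/587 - 286/8662))*(-21531 + 14751)) = √((106 + 70*67) + (-8684 + (-7572/587 - 286/8662))*(-21531 + 14751)) = √((106 + 4690) + (-8684 + (-7572*1/587 - 286*1/8662))*(-6780)) = √(4796 + (-8684 + (-7572/587 - 143/4331))*(-6780)) = √(4796 + (-8684 - 32878273/2542297)*(-6780)) = √(4796 - 22110185421/2542297*(-6780)) = √(4796 + 149907057154380/2542297) = √(149919250010792/2542297) = 2*√95284814886171617306/2542297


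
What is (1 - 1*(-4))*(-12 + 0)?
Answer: -60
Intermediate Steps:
(1 - 1*(-4))*(-12 + 0) = (1 + 4)*(-12) = 5*(-12) = -60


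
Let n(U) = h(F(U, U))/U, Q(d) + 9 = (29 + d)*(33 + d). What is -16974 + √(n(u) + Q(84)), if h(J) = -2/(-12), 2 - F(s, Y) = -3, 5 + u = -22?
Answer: -16974 + √4280686/18 ≈ -16859.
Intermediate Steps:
u = -27 (u = -5 - 22 = -27)
F(s, Y) = 5 (F(s, Y) = 2 - 1*(-3) = 2 + 3 = 5)
h(J) = ⅙ (h(J) = -2*(-1/12) = ⅙)
Q(d) = -9 + (29 + d)*(33 + d)
n(U) = 1/(6*U)
-16974 + √(n(u) + Q(84)) = -16974 + √((⅙)/(-27) + (948 + 84² + 62*84)) = -16974 + √((⅙)*(-1/27) + (948 + 7056 + 5208)) = -16974 + √(-1/162 + 13212) = -16974 + √(2140343/162) = -16974 + √4280686/18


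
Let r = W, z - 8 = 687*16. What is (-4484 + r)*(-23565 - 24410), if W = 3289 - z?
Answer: 585055125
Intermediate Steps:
z = 11000 (z = 8 + 687*16 = 8 + 10992 = 11000)
W = -7711 (W = 3289 - 1*11000 = 3289 - 11000 = -7711)
r = -7711
(-4484 + r)*(-23565 - 24410) = (-4484 - 7711)*(-23565 - 24410) = -12195*(-47975) = 585055125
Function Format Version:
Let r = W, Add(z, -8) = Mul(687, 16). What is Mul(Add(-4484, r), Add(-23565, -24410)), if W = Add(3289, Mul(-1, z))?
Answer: 585055125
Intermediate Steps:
z = 11000 (z = Add(8, Mul(687, 16)) = Add(8, 10992) = 11000)
W = -7711 (W = Add(3289, Mul(-1, 11000)) = Add(3289, -11000) = -7711)
r = -7711
Mul(Add(-4484, r), Add(-23565, -24410)) = Mul(Add(-4484, -7711), Add(-23565, -24410)) = Mul(-12195, -47975) = 585055125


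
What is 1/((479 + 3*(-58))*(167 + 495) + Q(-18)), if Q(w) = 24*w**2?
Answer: 1/209686 ≈ 4.7690e-6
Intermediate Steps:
1/((479 + 3*(-58))*(167 + 495) + Q(-18)) = 1/((479 + 3*(-58))*(167 + 495) + 24*(-18)**2) = 1/((479 - 174)*662 + 24*324) = 1/(305*662 + 7776) = 1/(201910 + 7776) = 1/209686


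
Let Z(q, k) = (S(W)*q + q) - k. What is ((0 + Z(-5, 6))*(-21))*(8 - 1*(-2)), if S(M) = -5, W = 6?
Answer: -2940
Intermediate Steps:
Z(q, k) = -k - 4*q (Z(q, k) = (-5*q + q) - k = -4*q - k = -k - 4*q)
((0 + Z(-5, 6))*(-21))*(8 - 1*(-2)) = ((0 + (-1*6 - 4*(-5)))*(-21))*(8 - 1*(-2)) = ((0 + (-6 + 20))*(-21))*(8 + 2) = ((0 + 14)*(-21))*10 = (14*(-21))*10 = -294*10 = -2940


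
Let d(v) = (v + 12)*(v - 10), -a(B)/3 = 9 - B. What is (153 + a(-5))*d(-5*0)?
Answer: -13320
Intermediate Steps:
a(B) = -27 + 3*B (a(B) = -3*(9 - B) = -27 + 3*B)
d(v) = (-10 + v)*(12 + v) (d(v) = (12 + v)*(-10 + v) = (-10 + v)*(12 + v))
(153 + a(-5))*d(-5*0) = (153 + (-27 + 3*(-5)))*(-120 + (-5*0)² + 2*(-5*0)) = (153 + (-27 - 15))*(-120 + 0² + 2*0) = (153 - 42)*(-120 + 0 + 0) = 111*(-120) = -13320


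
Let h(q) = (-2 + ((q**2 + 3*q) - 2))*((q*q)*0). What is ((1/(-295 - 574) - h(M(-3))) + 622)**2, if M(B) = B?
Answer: 292158627289/755161 ≈ 3.8688e+5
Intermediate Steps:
h(q) = 0 (h(q) = (-2 + (-2 + q**2 + 3*q))*(q**2*0) = (-4 + q**2 + 3*q)*0 = 0)
((1/(-295 - 574) - h(M(-3))) + 622)**2 = ((1/(-295 - 574) - 1*0) + 622)**2 = ((1/(-869) + 0) + 622)**2 = ((-1/869 + 0) + 622)**2 = (-1/869 + 622)**2 = (540517/869)**2 = 292158627289/755161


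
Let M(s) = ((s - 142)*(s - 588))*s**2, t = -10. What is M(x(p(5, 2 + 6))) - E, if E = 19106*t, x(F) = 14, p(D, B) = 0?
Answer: 14591572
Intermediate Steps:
M(s) = s**2*(-588 + s)*(-142 + s) (M(s) = ((-142 + s)*(-588 + s))*s**2 = ((-588 + s)*(-142 + s))*s**2 = s**2*(-588 + s)*(-142 + s))
E = -191060 (E = 19106*(-10) = -191060)
M(x(p(5, 2 + 6))) - E = 14**2*(83496 + 14**2 - 730*14) - 1*(-191060) = 196*(83496 + 196 - 10220) + 191060 = 196*73472 + 191060 = 14400512 + 191060 = 14591572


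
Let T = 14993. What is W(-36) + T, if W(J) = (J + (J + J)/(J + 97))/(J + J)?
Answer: 1829209/122 ≈ 14994.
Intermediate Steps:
W(J) = (J + 2*J/(97 + J))/(2*J) (W(J) = (J + (2*J)/(97 + J))/((2*J)) = (J + 2*J/(97 + J))*(1/(2*J)) = (J + 2*J/(97 + J))/(2*J))
W(-36) + T = (99 - 36)/(2*(97 - 36)) + 14993 = (1/2)*63/61 + 14993 = (1/2)*(1/61)*63 + 14993 = 63/122 + 14993 = 1829209/122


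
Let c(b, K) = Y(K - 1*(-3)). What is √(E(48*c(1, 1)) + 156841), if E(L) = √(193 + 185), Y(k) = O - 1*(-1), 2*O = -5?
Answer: √(156841 + 3*√42) ≈ 396.06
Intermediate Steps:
O = -5/2 (O = (½)*(-5) = -5/2 ≈ -2.5000)
Y(k) = -3/2 (Y(k) = -5/2 - 1*(-1) = -5/2 + 1 = -3/2)
c(b, K) = -3/2
E(L) = 3*√42 (E(L) = √378 = 3*√42)
√(E(48*c(1, 1)) + 156841) = √(3*√42 + 156841) = √(156841 + 3*√42)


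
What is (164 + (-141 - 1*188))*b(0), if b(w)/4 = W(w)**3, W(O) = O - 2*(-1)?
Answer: -5280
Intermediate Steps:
W(O) = 2 + O (W(O) = O + 2 = 2 + O)
b(w) = 4*(2 + w)**3
(164 + (-141 - 1*188))*b(0) = (164 + (-141 - 1*188))*(4*(2 + 0)**3) = (164 + (-141 - 188))*(4*2**3) = (164 - 329)*(4*8) = -165*32 = -5280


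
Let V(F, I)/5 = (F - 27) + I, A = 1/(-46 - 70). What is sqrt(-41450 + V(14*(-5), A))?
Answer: I*sqrt(141069485)/58 ≈ 204.78*I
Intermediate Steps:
A = -1/116 (A = 1/(-116) = -1/116 ≈ -0.0086207)
V(F, I) = -135 + 5*F + 5*I (V(F, I) = 5*((F - 27) + I) = 5*((-27 + F) + I) = 5*(-27 + F + I) = -135 + 5*F + 5*I)
sqrt(-41450 + V(14*(-5), A)) = sqrt(-41450 + (-135 + 5*(14*(-5)) + 5*(-1/116))) = sqrt(-41450 + (-135 + 5*(-70) - 5/116)) = sqrt(-41450 + (-135 - 350 - 5/116)) = sqrt(-41450 - 56265/116) = sqrt(-4864465/116) = I*sqrt(141069485)/58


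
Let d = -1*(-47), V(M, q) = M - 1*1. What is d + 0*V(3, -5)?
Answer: 47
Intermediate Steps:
V(M, q) = -1 + M (V(M, q) = M - 1 = -1 + M)
d = 47
d + 0*V(3, -5) = 47 + 0*(-1 + 3) = 47 + 0*2 = 47 + 0 = 47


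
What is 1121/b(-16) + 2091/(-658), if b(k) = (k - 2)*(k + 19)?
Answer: -212633/8883 ≈ -23.937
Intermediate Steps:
b(k) = (-2 + k)*(19 + k)
1121/b(-16) + 2091/(-658) = 1121/(-38 + (-16)² + 17*(-16)) + 2091/(-658) = 1121/(-38 + 256 - 272) + 2091*(-1/658) = 1121/(-54) - 2091/658 = 1121*(-1/54) - 2091/658 = -1121/54 - 2091/658 = -212633/8883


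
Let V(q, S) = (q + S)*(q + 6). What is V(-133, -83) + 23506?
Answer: 50938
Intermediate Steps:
V(q, S) = (6 + q)*(S + q) (V(q, S) = (S + q)*(6 + q) = (6 + q)*(S + q))
V(-133, -83) + 23506 = ((-133)² + 6*(-83) + 6*(-133) - 83*(-133)) + 23506 = (17689 - 498 - 798 + 11039) + 23506 = 27432 + 23506 = 50938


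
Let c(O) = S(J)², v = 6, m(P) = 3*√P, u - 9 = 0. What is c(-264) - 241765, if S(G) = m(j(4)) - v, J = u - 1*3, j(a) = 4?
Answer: -241765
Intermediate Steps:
u = 9 (u = 9 + 0 = 9)
J = 6 (J = 9 - 1*3 = 9 - 3 = 6)
S(G) = 0 (S(G) = 3*√4 - 1*6 = 3*2 - 6 = 6 - 6 = 0)
c(O) = 0 (c(O) = 0² = 0)
c(-264) - 241765 = 0 - 241765 = -241765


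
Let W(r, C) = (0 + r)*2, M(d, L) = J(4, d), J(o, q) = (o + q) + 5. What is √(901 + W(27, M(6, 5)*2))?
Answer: √955 ≈ 30.903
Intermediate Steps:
J(o, q) = 5 + o + q
M(d, L) = 9 + d (M(d, L) = 5 + 4 + d = 9 + d)
W(r, C) = 2*r (W(r, C) = r*2 = 2*r)
√(901 + W(27, M(6, 5)*2)) = √(901 + 2*27) = √(901 + 54) = √955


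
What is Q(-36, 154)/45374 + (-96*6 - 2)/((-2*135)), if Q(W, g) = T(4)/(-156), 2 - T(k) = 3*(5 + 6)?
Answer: 681881867/318525480 ≈ 2.1407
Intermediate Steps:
T(k) = -31 (T(k) = 2 - 3*(5 + 6) = 2 - 3*11 = 2 - 1*33 = 2 - 33 = -31)
Q(W, g) = 31/156 (Q(W, g) = -31/(-156) = -31*(-1/156) = 31/156)
Q(-36, 154)/45374 + (-96*6 - 2)/((-2*135)) = (31/156)/45374 + (-96*6 - 2)/((-2*135)) = (31/156)*(1/45374) + (-576 - 2)/(-270) = 31/7078344 - 578*(-1/270) = 31/7078344 + 289/135 = 681881867/318525480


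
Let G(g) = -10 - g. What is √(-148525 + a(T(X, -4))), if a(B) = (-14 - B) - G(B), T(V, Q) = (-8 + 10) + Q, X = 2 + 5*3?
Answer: I*√148529 ≈ 385.39*I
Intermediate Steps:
X = 17 (X = 2 + 15 = 17)
T(V, Q) = 2 + Q
a(B) = -4 (a(B) = (-14 - B) - (-10 - B) = (-14 - B) + (10 + B) = -4)
√(-148525 + a(T(X, -4))) = √(-148525 - 4) = √(-148529) = I*√148529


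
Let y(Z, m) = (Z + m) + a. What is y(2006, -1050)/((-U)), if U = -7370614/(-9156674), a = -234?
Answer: -3305559314/3685307 ≈ -896.96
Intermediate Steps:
U = 3685307/4578337 (U = -7370614*(-1/9156674) = 3685307/4578337 ≈ 0.80494)
y(Z, m) = -234 + Z + m (y(Z, m) = (Z + m) - 234 = -234 + Z + m)
y(2006, -1050)/((-U)) = (-234 + 2006 - 1050)/((-1*3685307/4578337)) = 722/(-3685307/4578337) = 722*(-4578337/3685307) = -3305559314/3685307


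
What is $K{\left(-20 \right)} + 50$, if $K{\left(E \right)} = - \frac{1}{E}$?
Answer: $\frac{1001}{20} \approx 50.05$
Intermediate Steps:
$K{\left(-20 \right)} + 50 = - \frac{1}{-20} + 50 = \left(-1\right) \left(- \frac{1}{20}\right) + 50 = \frac{1}{20} + 50 = \frac{1001}{20}$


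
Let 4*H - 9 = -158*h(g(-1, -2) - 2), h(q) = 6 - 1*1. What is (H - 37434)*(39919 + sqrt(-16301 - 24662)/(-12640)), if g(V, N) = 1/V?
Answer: -6008488123/4 + 150517*I*sqrt(40963)/50560 ≈ -1.5021e+9 + 602.52*I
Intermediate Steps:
g(V, N) = 1/V
h(q) = 5 (h(q) = 6 - 1 = 5)
H = -781/4 (H = 9/4 + (-158*5)/4 = 9/4 + (1/4)*(-790) = 9/4 - 395/2 = -781/4 ≈ -195.25)
(H - 37434)*(39919 + sqrt(-16301 - 24662)/(-12640)) = (-781/4 - 37434)*(39919 + sqrt(-16301 - 24662)/(-12640)) = -150517*(39919 + sqrt(-40963)*(-1/12640))/4 = -150517*(39919 + (I*sqrt(40963))*(-1/12640))/4 = -150517*(39919 - I*sqrt(40963)/12640)/4 = -6008488123/4 + 150517*I*sqrt(40963)/50560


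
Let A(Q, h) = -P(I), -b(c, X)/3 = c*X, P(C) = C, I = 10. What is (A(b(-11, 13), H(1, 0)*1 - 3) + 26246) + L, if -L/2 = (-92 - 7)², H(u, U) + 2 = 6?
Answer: 6634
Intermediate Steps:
H(u, U) = 4 (H(u, U) = -2 + 6 = 4)
L = -19602 (L = -2*(-92 - 7)² = -2*(-99)² = -2*9801 = -19602)
b(c, X) = -3*X*c (b(c, X) = -3*c*X = -3*X*c)
A(Q, h) = -10 (A(Q, h) = -1*10 = -10)
(A(b(-11, 13), H(1, 0)*1 - 3) + 26246) + L = (-10 + 26246) - 19602 = 26236 - 19602 = 6634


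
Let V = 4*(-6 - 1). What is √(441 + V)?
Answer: √413 ≈ 20.322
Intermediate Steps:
V = -28 (V = 4*(-7) = -28)
√(441 + V) = √(441 - 28) = √413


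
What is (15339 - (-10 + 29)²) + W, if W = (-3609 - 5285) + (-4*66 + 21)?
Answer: 5841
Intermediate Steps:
W = -9137 (W = -8894 + (-264 + 21) = -8894 - 243 = -9137)
(15339 - (-10 + 29)²) + W = (15339 - (-10 + 29)²) - 9137 = (15339 - 1*19²) - 9137 = (15339 - 1*361) - 9137 = (15339 - 361) - 9137 = 14978 - 9137 = 5841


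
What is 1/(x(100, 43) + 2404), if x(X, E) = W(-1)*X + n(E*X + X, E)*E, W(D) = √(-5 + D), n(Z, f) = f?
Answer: 4253/18148009 - 100*I*√6/18148009 ≈ 0.00023435 - 1.3497e-5*I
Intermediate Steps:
x(X, E) = E² + I*X*√6 (x(X, E) = √(-5 - 1)*X + E*E = √(-6)*X + E² = (I*√6)*X + E² = I*X*√6 + E² = E² + I*X*√6)
1/(x(100, 43) + 2404) = 1/((43² + I*100*√6) + 2404) = 1/((1849 + 100*I*√6) + 2404) = 1/(4253 + 100*I*√6)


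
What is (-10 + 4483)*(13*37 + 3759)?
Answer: 18965520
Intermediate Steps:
(-10 + 4483)*(13*37 + 3759) = 4473*(481 + 3759) = 4473*4240 = 18965520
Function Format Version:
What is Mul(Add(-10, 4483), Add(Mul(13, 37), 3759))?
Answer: 18965520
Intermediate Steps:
Mul(Add(-10, 4483), Add(Mul(13, 37), 3759)) = Mul(4473, Add(481, 3759)) = Mul(4473, 4240) = 18965520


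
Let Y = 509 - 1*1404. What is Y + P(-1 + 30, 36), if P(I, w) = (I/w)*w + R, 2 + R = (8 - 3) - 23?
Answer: -886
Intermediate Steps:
R = -20 (R = -2 + ((8 - 3) - 23) = -2 + (5 - 23) = -2 - 18 = -20)
Y = -895 (Y = 509 - 1404 = -895)
P(I, w) = -20 + I (P(I, w) = (I/w)*w - 20 = I - 20 = -20 + I)
Y + P(-1 + 30, 36) = -895 + (-20 + (-1 + 30)) = -895 + (-20 + 29) = -895 + 9 = -886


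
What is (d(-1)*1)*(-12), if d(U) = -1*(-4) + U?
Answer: -36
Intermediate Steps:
d(U) = 4 + U
(d(-1)*1)*(-12) = ((4 - 1)*1)*(-12) = (3*1)*(-12) = 3*(-12) = -36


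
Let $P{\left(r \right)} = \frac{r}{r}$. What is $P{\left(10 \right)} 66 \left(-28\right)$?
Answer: $-1848$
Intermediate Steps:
$P{\left(r \right)} = 1$
$P{\left(10 \right)} 66 \left(-28\right) = 1 \cdot 66 \left(-28\right) = 66 \left(-28\right) = -1848$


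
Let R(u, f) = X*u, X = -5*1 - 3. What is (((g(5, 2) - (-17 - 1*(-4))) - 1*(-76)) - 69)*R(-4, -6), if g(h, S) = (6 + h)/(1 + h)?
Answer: 2096/3 ≈ 698.67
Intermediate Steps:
g(h, S) = (6 + h)/(1 + h)
X = -8 (X = -5 - 3 = -8)
R(u, f) = -8*u
(((g(5, 2) - (-17 - 1*(-4))) - 1*(-76)) - 69)*R(-4, -6) = ((((6 + 5)/(1 + 5) - (-17 - 1*(-4))) - 1*(-76)) - 69)*(-8*(-4)) = (((11/6 - (-17 + 4)) + 76) - 69)*32 = ((((1/6)*11 - 1*(-13)) + 76) - 69)*32 = (((11/6 + 13) + 76) - 69)*32 = ((89/6 + 76) - 69)*32 = (545/6 - 69)*32 = (131/6)*32 = 2096/3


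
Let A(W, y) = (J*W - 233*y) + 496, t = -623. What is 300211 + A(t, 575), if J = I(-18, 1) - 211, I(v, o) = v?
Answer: 309399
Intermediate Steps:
J = -229 (J = -18 - 211 = -229)
A(W, y) = 496 - 233*y - 229*W (A(W, y) = (-229*W - 233*y) + 496 = (-233*y - 229*W) + 496 = 496 - 233*y - 229*W)
300211 + A(t, 575) = 300211 + (496 - 233*575 - 229*(-623)) = 300211 + (496 - 133975 + 142667) = 300211 + 9188 = 309399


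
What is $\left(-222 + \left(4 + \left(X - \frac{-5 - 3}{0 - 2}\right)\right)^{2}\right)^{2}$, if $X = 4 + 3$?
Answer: $29929$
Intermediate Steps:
$X = 7$
$\left(-222 + \left(4 + \left(X - \frac{-5 - 3}{0 - 2}\right)\right)^{2}\right)^{2} = \left(-222 + \left(4 + \left(7 - \frac{-5 - 3}{0 - 2}\right)\right)^{2}\right)^{2} = \left(-222 + \left(4 + \left(7 - - \frac{8}{-2}\right)\right)^{2}\right)^{2} = \left(-222 + \left(4 + \left(7 - \left(-8\right) \left(- \frac{1}{2}\right)\right)\right)^{2}\right)^{2} = \left(-222 + \left(4 + \left(7 - 4\right)\right)^{2}\right)^{2} = \left(-222 + \left(4 + 3\right)^{2}\right)^{2} = \left(-222 + 7^{2}\right)^{2} = \left(-222 + 49\right)^{2} = \left(-173\right)^{2} = 29929$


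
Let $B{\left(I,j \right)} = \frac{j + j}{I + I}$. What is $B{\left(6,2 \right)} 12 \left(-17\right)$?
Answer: $-68$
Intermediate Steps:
$B{\left(I,j \right)} = \frac{j}{I}$ ($B{\left(I,j \right)} = \frac{2 j}{2 I} = 2 j \frac{1}{2 I} = \frac{j}{I}$)
$B{\left(6,2 \right)} 12 \left(-17\right) = \frac{2}{6} \cdot 12 \left(-17\right) = 2 \cdot \frac{1}{6} \cdot 12 \left(-17\right) = \frac{1}{3} \cdot 12 \left(-17\right) = 4 \left(-17\right) = -68$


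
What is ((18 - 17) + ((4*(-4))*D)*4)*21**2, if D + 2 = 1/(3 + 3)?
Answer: 52185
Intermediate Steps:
D = -11/6 (D = -2 + 1/(3 + 3) = -2 + 1/6 = -11/6 ≈ -1.8333)
((18 - 17) + ((4*(-4))*D)*4)*21**2 = ((18 - 17) + ((4*(-4))*(-11/6))*4)*21**2 = (1 - 16*(-11/6)*4)*441 = (1 + (88/3)*4)*441 = (1 + 352/3)*441 = (355/3)*441 = 52185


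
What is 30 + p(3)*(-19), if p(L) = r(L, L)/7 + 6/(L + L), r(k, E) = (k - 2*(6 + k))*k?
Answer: 932/7 ≈ 133.14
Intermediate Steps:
r(k, E) = k*(-12 - k) (r(k, E) = (k + (-12 - 2*k))*k = (-12 - k)*k = k*(-12 - k))
p(L) = 3/L - L*(12 + L)/7 (p(L) = -L*(12 + L)/7 + 6/(L + L) = -L*(12 + L)*(⅐) + 6/((2*L)) = -L*(12 + L)/7 + 6*(1/(2*L)) = -L*(12 + L)/7 + 3/L = 3/L - L*(12 + L)/7)
30 + p(3)*(-19) = 30 + ((⅐)*(21 - 1*3²*(12 + 3))/3)*(-19) = 30 + ((⅐)*(⅓)*(21 - 1*9*15))*(-19) = 30 + ((⅐)*(⅓)*(21 - 135))*(-19) = 30 + ((⅐)*(⅓)*(-114))*(-19) = 30 - 38/7*(-19) = 30 + 722/7 = 932/7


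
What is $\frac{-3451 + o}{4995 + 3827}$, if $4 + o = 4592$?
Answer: $\frac{1137}{8822} \approx 0.12888$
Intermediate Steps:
$o = 4588$ ($o = -4 + 4592 = 4588$)
$\frac{-3451 + o}{4995 + 3827} = \frac{-3451 + 4588}{4995 + 3827} = \frac{1137}{8822}$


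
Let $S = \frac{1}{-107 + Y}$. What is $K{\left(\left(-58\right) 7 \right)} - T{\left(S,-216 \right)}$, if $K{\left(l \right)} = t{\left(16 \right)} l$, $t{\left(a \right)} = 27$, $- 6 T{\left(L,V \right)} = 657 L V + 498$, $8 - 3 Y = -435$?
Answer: $- \frac{699097}{61} \approx -11461.0$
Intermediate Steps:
$Y = \frac{443}{3}$ ($Y = \frac{8}{3} - -145 = \frac{8}{3} + 145 = \frac{443}{3} \approx 147.67$)
$S = \frac{3}{122}$ ($S = \frac{1}{-107 + \frac{443}{3}} = \frac{1}{\frac{122}{3}} = \frac{3}{122} \approx 0.02459$)
$T{\left(L,V \right)} = -83 - \frac{219 L V}{2}$ ($T{\left(L,V \right)} = - \frac{657 L V + 498}{6} = - \frac{498 + 657 L V}{6} = -83 - \frac{219 L V}{2}$)
$K{\left(l \right)} = 27 l$
$K{\left(\left(-58\right) 7 \right)} - T{\left(S,-216 \right)} = 27 \left(\left(-58\right) 7\right) - \left(-83 - \frac{657}{244} \left(-216\right)\right) = 27 \left(-406\right) - \left(-83 + \frac{35478}{61}\right) = -10962 - \frac{30415}{61} = - \frac{699097}{61}$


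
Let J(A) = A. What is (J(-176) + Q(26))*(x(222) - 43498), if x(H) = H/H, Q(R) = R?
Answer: 6524550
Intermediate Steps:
x(H) = 1
(J(-176) + Q(26))*(x(222) - 43498) = (-176 + 26)*(1 - 43498) = -150*(-43497) = 6524550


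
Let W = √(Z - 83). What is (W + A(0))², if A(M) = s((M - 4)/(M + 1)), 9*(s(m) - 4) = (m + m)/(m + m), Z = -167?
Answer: -18881/81 + 370*I*√10/9 ≈ -233.1 + 130.0*I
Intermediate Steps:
s(m) = 37/9 (s(m) = 4 + ((m + m)/(m + m))/9 = 4 + ((2*m)/((2*m)))/9 = 4 + ((2*m)*(1/(2*m)))/9 = 4 + (⅑)*1 = 4 + ⅑ = 37/9)
W = 5*I*√10 (W = √(-167 - 83) = √(-250) = 5*I*√10 ≈ 15.811*I)
A(M) = 37/9
(W + A(0))² = (5*I*√10 + 37/9)² = (37/9 + 5*I*√10)²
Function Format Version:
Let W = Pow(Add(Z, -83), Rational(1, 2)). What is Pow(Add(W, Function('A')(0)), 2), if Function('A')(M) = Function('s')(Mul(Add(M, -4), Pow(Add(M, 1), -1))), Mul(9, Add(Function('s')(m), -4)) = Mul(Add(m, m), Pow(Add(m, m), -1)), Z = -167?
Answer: Add(Rational(-18881, 81), Mul(Rational(370, 9), I, Pow(10, Rational(1, 2)))) ≈ Add(-233.10, Mul(130.00, I))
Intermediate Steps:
Function('s')(m) = Rational(37, 9) (Function('s')(m) = Add(4, Mul(Rational(1, 9), Mul(Add(m, m), Pow(Add(m, m), -1)))) = Add(4, Mul(Rational(1, 9), Mul(Mul(2, m), Pow(Mul(2, m), -1)))) = Add(4, Mul(Rational(1, 9), Mul(Mul(2, m), Mul(Rational(1, 2), Pow(m, -1))))) = Add(4, Mul(Rational(1, 9), 1)) = Add(4, Rational(1, 9)) = Rational(37, 9))
W = Mul(5, I, Pow(10, Rational(1, 2))) (W = Pow(Add(-167, -83), Rational(1, 2)) = Pow(-250, Rational(1, 2)) = Mul(5, I, Pow(10, Rational(1, 2))) ≈ Mul(15.811, I))
Function('A')(M) = Rational(37, 9)
Pow(Add(W, Function('A')(0)), 2) = Pow(Add(Mul(5, I, Pow(10, Rational(1, 2))), Rational(37, 9)), 2) = Pow(Add(Rational(37, 9), Mul(5, I, Pow(10, Rational(1, 2)))), 2)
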